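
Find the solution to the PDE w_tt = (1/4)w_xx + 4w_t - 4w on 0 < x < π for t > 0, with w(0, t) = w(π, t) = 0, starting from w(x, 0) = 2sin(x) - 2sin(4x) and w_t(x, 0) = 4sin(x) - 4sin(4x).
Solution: Substitute w = exp(2t)u.
Then w_t = exp(2t)(u_t + 2u), w_tt = exp(2t)(u_tt + 4u_t + 4u), w_xx = exp(2t)u_xx; substituting and dividing by exp(2t), the lower-order terms cancel: u_tt = (1/4)u_xx (standard wave equation).
Data for u: u(x,0) = w(x,0) = 2sin(x) - 2sin(4x); u_t(x,0) = w_t(x,0) - 2w(x,0) = 0. The boundary conditions carry over: u(0,t) = u(π,t) = 0.
Separating variables: u = Σ [A_n cos(ω_n t) + B_n sin(ω_n t)] sin(nx), ω_n = n/2. From ICs: A_1=2, A_4=-2.
So u(x,t) = 2sin(x)cos(t/2) - 2sin(4x)cos(2t), and w(x,t) = exp(2t)u(x,t).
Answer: w(x, t) = 2exp(2t)sin(x)cos(t/2) - 2exp(2t)sin(4x)cos(2t)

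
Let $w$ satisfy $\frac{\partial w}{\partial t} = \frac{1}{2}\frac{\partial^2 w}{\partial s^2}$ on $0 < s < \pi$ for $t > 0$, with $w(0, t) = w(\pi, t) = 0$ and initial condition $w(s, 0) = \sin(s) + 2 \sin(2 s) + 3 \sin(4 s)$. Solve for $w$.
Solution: Using separation of variables $w = X(s)T(t)$:
Eigenfunctions: $\sin(ns)$, $n = 1, 2, 3, \ldots$
General solution: $w(s, t) = \sum c_n \sin(ns) e^{-n^2 t/2}$
Matching $w(s,0) = \sin(s) + 2 \sin(2 s) + 3 \sin(4 s)$ term by term: $c_1=1, c_2=2, c_4=3$.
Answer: $w(s, t) = 2 e^{-2 t} \sin(2 s) + 3 e^{-8 t} \sin(4 s) + e^{-t/2} \sin(s)$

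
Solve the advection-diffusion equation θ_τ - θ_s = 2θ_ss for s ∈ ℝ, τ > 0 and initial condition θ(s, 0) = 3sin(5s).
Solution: Change to a moving frame: let η = s + τ, σ = τ and write θ(s,τ) = u(η,σ).
By the chain rule θ_τ = u_σ + u_η, θ_s = u_η, θ_ss = u_ηη.
Then θ_τ - θ_s = u_σ: the advection term cancels and the PDE becomes the heat equation u_σ = 2u_ηη on η ∈ ℝ.
Initial data: u(η,0) = θ(η,0) = 3sin(5η).
On η ∈ ℝ each mode satisfies (sin(nη))″ = -n² sin(nη), so exp(-2n²σ) sin(nη) solves the heat equation; by superposition u(η,σ) = Σ c_n exp(-2n²σ) sin(nη).
Reading off the coefficients: c_5=3, so u(η,σ) = 3exp(-50σ)sin(5η).
Substituting back η = s + τ, σ = τ: θ(s,τ) = u(s + τ, τ).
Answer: θ(s, τ) = 3exp(-50τ)sin(5s + 5τ)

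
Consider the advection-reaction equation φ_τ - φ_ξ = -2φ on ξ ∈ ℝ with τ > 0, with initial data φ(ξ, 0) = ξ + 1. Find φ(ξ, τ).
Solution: Substitute φ = exp(-2τ)u, i.e. u = exp(2τ)φ.
By the product rule, φ_τ = exp(-2τ)(u_τ - 2u), φ_ξ = exp(-2τ)u_ξ.
Substituting into the PDE and dividing by exp(-2τ): u_τ - 2u - u_ξ = -2u.
The lower-order terms cancel, leaving the standard advection equation u_τ - u_ξ = 0.
Initial data for u: u(ξ,0) = φ(ξ,0) = ξ + 1.
Solve for u:
  By method of characteristics (waves move left with speed 1):
  Along characteristics ξ + τ = const, u is constant, so u(ξ,τ) = f(ξ + τ) with f = u(·, 0).
Hence u(ξ,τ) = ξ + τ + 1.
Transform back: φ(ξ,τ) = exp(-2τ)u(ξ,τ).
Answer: φ(ξ, τ) = ξexp(-2τ) + τexp(-2τ) + exp(-2τ)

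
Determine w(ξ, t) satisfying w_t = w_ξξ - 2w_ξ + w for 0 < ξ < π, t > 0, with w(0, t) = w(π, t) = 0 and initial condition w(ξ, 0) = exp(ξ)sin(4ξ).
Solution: Substitute w = exp(ξ)u, i.e. u = exp(-ξ)w.
By the product rule, w_ξ = exp(ξ)(u_ξ + u), w_ξξ = exp(ξ)(u_ξξ + 2u_ξ + u), w_t = exp(ξ)u_t.
Substituting into the PDE and dividing by exp(ξ): u_t = (u_ξξ + 2u_ξ + u) - 2(u_ξ + u) + u.
The lower-order terms cancel, leaving the standard heat equation u_t = u_ξξ.
Initial data for u: u(ξ,0) = exp(-ξ)w(ξ,0) = sin(4ξ). The boundary conditions carry over: u(0,t) = u(π,t) = 0.
Solve for u:
  Using separation of variables u = X(ξ)T(t):
  Eigenfunctions: sin(nξ), n = 1, 2, 3, ...
  General solution: u(ξ, t) = Σ c_n sin(nξ) exp(-n² t)
  Matching u(ξ,0) = sin(4ξ) term by term: c_4=1.
Hence u(ξ,t) = exp(-16t)sin(4ξ).
Transform back: w(ξ,t) = exp(ξ)u(ξ,t).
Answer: w(ξ, t) = exp(-16t)exp(ξ)sin(4ξ)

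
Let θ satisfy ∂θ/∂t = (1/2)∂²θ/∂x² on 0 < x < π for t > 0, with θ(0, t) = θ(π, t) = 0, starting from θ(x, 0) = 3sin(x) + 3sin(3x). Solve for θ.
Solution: Using separation of variables θ = X(x)G(t):
Eigenfunctions: sin(nx), n = 1, 2, 3, ...
General solution: θ(x, t) = Σ c_n sin(nx) exp(-n² t/2)
Matching θ(x,0) = 3sin(x) + 3sin(3x) term by term: c_1=3, c_3=3.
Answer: θ(x, t) = 3exp(-t/2)sin(x) + 3exp(-9t/2)sin(3x)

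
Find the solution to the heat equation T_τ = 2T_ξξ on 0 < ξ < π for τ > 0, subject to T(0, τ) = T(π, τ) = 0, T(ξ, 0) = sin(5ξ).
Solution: Using separation of variables T = X(ξ)G(τ):
Eigenfunctions: sin(nξ), n = 1, 2, 3, ...
General solution: T(ξ, τ) = Σ c_n sin(nξ) exp(-2n² τ)
Matching T(ξ,0) = sin(5ξ) term by term: c_5=1.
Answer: T(ξ, τ) = exp(-50τ)sin(5ξ)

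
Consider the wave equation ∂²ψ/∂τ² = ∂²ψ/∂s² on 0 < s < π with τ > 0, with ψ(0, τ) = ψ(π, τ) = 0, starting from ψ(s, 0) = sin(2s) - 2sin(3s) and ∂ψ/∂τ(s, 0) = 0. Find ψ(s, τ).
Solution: Separating variables: ψ = Σ [A_n cos(ω_n τ) + B_n sin(ω_n τ)] sin(ns), ω_n = n. From ICs: A_2=1, A_3=-2.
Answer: ψ(s, τ) = sin(2s)cos(2τ) - 2sin(3s)cos(3τ)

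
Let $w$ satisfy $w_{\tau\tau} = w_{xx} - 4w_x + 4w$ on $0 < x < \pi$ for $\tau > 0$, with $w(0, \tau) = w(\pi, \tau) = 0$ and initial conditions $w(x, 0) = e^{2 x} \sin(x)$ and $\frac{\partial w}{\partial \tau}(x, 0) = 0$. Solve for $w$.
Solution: Substitute $w = e^{2x}u$, i.e. $u = e^{-2x}w$.
By the product rule, $w_x = e^{2x}(u_x + 2u)$, $w_{xx} = e^{2x}(u_{xx} + 4u_x + 4u)$, $w_{\tau\tau} = e^{2x}u_{\tau\tau}$.
Substituting into the PDE and dividing by $e^{2x}$: $u_{\tau\tau} = (u_{xx} + 4u_x + 4u) - 4(u_x + 2u) + 4u$.
The lower-order terms cancel, leaving the standard wave equation $u_{\tau\tau} = u_{xx}$.
Initial data for $u$: $u(x,0) = e^{-2x}w(x,0) = \sin(x)$; $u_{\tau}(x,0) = e^{-2x}w_{\tau}(x,0) = 0$. The boundary conditions carry over: $u(0,\tau) = u(\pi,\tau) = 0$.
Solve for $u$:
  Using separation of variables $u = X(x)T(\tau)$:
  Eigenfunctions: $\sin(nx)$, $n = 1, 2, 3, \ldots$
  General solution: $u(x, \tau) = \sum [A_n \cos(n \tau) + B_n \sin(n \tau)] \sin(nx)$
  From $u(x,0) = \sin(x)$: $A_1=1$. From $u_{\tau}(x,0) = 0$: all $B_n = 0$.
Hence $u(x,\tau) = \sin(x) \cos(\tau)$.
Transform back: $w(x,\tau) = e^{2x}u(x,\tau)$.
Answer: $w(x, \tau) = e^{2 x} \sin(x) \cos(\tau)$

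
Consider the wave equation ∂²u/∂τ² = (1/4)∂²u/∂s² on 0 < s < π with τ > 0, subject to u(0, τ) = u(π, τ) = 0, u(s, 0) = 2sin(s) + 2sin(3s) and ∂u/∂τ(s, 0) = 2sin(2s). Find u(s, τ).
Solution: Separating variables: u = Σ [A_n cos(ω_n τ) + B_n sin(ω_n τ)] sin(ns), ω_n = n/2. From ICs (B_n = velocity coefficient / ω_n): A_1=2, A_3=2, B_2=2.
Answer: u(s, τ) = 2sin(s)cos(τ/2) + 2sin(2s)sin(τ) + 2sin(3s)cos(3τ/2)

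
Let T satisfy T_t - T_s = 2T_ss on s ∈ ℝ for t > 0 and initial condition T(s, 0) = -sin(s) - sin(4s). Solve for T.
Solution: Moving frame: η = s + t, σ = t, T = u(η,σ), so T_t = u_σ + u_η and T_ss = u_ηη.
Hence T_t - T_s = u_σ and the PDE becomes the heat equation u_σ = 2u_ηη on η ∈ ℝ.
Initial data: u(η,0) = T(η,0) = -sin(η) - sin(4η). Each mode sin(nη) decays as exp(-2n²σ) on ℝ, so u(η,σ) = Σ c_n exp(-2n²σ) sin(nη) with c_1=-1, c_4=-1: u(η,σ) = -exp(-2σ)sin(η) - exp(-32σ)sin(4η).
Substituting back: T(s,t) = u(s + t, t).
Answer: T(s, t) = -exp(-2t)sin(s + t) - exp(-32t)sin(4s + 4t)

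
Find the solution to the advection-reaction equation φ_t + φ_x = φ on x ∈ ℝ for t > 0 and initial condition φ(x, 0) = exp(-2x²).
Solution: Substitute φ = exp(t)u, i.e. u = exp(-t)φ.
By the product rule, φ_t = exp(t)(u_t + u), φ_x = exp(t)u_x.
Substituting into the PDE and dividing by exp(t): u_t + u + u_x = u.
The lower-order terms cancel, leaving the standard advection equation u_t + u_x = 0.
Initial data for u: u(x,0) = φ(x,0) = exp(-2x²).
Solve for u:
  By method of characteristics (waves move right with speed 1):
  Along characteristics x - t = const, u is constant, so u(x,t) = f(x - t) with f = u(·, 0).
Hence u(x,t) = exp(-2(-t + x)²).
Transform back: φ(x,t) = exp(t)u(x,t).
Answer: φ(x, t) = exp(t)exp(-2(-t + x)²)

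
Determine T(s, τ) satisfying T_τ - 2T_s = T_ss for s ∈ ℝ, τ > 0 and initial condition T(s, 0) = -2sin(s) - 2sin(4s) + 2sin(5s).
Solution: Moving frame: η = s + 2τ, σ = τ, T = u(η,σ), so T_τ = u_σ + 2u_η and T_ss = u_ηη.
Hence T_τ - 2T_s = u_σ and the PDE becomes the heat equation u_σ = u_ηη on η ∈ ℝ.
Initial data: u(η,0) = T(η,0) = -2sin(η) - 2sin(4η) + 2sin(5η). Each mode sin(nη) decays as exp(-n²σ) on ℝ, so u(η,σ) = Σ c_n exp(-n²σ) sin(nη) with c_1=-2, c_4=-2, c_5=2: u(η,σ) = -2exp(-σ)sin(η) - 2exp(-16σ)sin(4η) + 2exp(-25σ)sin(5η).
Substituting back: T(s,τ) = u(s + 2τ, τ).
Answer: T(s, τ) = -2exp(-τ)sin(s + 2τ) - 2exp(-16τ)sin(4s + 8τ) + 2exp(-25τ)sin(5s + 10τ)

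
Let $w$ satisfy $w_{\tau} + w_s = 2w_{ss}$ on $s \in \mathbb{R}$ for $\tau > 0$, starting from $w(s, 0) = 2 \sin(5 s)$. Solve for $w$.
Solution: Change to a moving frame: let $\eta = s - \tau$, $\sigma = \tau$ and write $w(s,\tau) = u(\eta,\sigma)$.
By the chain rule $w_{\tau} = u_{\sigma} - u_{\eta}$, $w_s = u_{\eta}$, $w_{ss} = u_{\eta\eta}$.
Then $w_{\tau} + w_s = u_{\sigma}$: the advection term cancels and the PDE becomes the heat equation $u_{\sigma} = 2u_{\eta\eta}$ on $\eta \in \mathbb{R}$.
Initial data: $u(\eta,0) = w(\eta,0) = 2 \sin(5 \eta)$.
On $\eta \in \mathbb{R}$ each mode satisfies $(\sin(n\eta))'' = -n^2 \sin(n\eta)$, so $e^{-2n^2\sigma} \sin(n\eta)$ solves the heat equation; by superposition $u(\eta,\sigma) = \sum c_n e^{-2n^2\sigma} \sin(n\eta)$.
Reading off the coefficients: $c_5=2$, so $u(\eta,\sigma) = 2 e^{-50 \sigma} \sin(5 \eta)$.
Substituting back $\eta = s - \tau$, $\sigma = \tau$: $w(s,\tau) = u(s - \tau, \tau)$.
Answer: $w(s, \tau) = -2 e^{-50 \tau} \sin(5 \tau - 5 s)$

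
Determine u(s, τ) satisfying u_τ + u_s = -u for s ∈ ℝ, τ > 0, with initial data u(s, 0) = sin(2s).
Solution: Substitute u = exp(-τ)w.
Then u_τ = exp(-τ)(w_τ - w), u_s = exp(-τ)w_s; substituting and dividing by exp(-τ), the lower-order terms cancel: w_τ + w_s = 0 (standard advection equation).
Data for w: w(s,0) = u(s,0) = sin(2s).
By characteristics (ds/dτ = 1), w(s,τ) = f(s - τ) with f = w(·, 0).
So w(s,τ) = sin(2s - 2τ), and u(s,τ) = exp(-τ)w(s,τ).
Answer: u(s, τ) = exp(-τ)sin(2s - 2τ)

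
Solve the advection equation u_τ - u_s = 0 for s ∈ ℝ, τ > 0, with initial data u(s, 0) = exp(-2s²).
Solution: By characteristics (ds/dτ = -1), u(s,τ) = f(s + τ) with f = u(·, 0).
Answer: u(s, τ) = exp(-2(s + τ)²)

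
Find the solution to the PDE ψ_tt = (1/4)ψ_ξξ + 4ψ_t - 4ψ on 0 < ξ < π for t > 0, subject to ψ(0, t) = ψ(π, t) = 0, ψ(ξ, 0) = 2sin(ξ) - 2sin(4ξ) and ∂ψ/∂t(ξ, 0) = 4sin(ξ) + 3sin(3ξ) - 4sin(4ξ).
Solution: Substitute ψ = exp(2t)u, i.e. u = exp(-2t)ψ.
By the product rule, ψ_t = exp(2t)(u_t + 2u), ψ_tt = exp(2t)(u_tt + 4u_t + 4u), ψ_ξξ = exp(2t)u_ξξ.
Substituting into the PDE and dividing by exp(2t): u_tt + 4u_t + 4u = (1/4)u_ξξ + 4(u_t + 2u) - 4u.
The lower-order terms cancel, leaving the standard wave equation u_tt = (1/4)u_ξξ.
Initial data for u: u(ξ,0) = ψ(ξ,0) = 2sin(ξ) - 2sin(4ξ); u_t(ξ,0) = ψ_t(ξ,0) - 2ψ(ξ,0) = 3sin(3ξ). The boundary conditions carry over: u(0,t) = u(π,t) = 0.
Solve for u:
  Using separation of variables u = X(ξ)T(t):
  Eigenfunctions: sin(nξ), n = 1, 2, 3, ...
  General solution: u(ξ, t) = Σ [A_n cos(n t/2) + B_n sin(n t/2)] sin(nξ)
  From u(ξ,0) = 2sin(ξ) - 2sin(4ξ): A_1=2, A_4=-2. From u_t(ξ,0) = 3sin(3ξ), using u_t(ξ,0) = Σ ω_n B_n sin(nξ) with ω_n = n/2: B_3 = 3/(3/2) = 2.
Hence u(ξ,t) = 2sin(3t/2)sin(3ξ) + 2sin(ξ)cos(t/2) - 2sin(4ξ)cos(2t).
Transform back: ψ(ξ,t) = exp(2t)u(ξ,t).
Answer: ψ(ξ, t) = 2exp(2t)sin(3t/2)sin(3ξ) + 2exp(2t)sin(ξ)cos(t/2) - 2exp(2t)sin(4ξ)cos(2t)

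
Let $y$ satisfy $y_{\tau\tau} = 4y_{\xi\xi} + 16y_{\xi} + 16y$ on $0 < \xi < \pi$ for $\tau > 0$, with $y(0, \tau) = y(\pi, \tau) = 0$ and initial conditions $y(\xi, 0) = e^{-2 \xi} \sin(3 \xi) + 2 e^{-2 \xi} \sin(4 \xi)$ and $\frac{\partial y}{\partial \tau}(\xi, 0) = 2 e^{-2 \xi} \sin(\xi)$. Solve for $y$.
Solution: Substitute $y = e^{-2\xi}u$.
Then $y_{\xi} = e^{-2\xi}(u_{\xi} - 2u)$, $y_{\xi\xi} = e^{-2\xi}(u_{\xi\xi} - 4u_{\xi} + 4u)$, $y_{\tau\tau} = e^{-2\xi}u_{\tau\tau}$; substituting and dividing by $e^{-2\xi}$, the lower-order terms cancel: $u_{\tau\tau} = 4u_{\xi\xi}$ (standard wave equation).
Data for $u$: $u(\xi,0) = e^{2\xi}y(\xi,0) = \sin(3 \xi) + 2 \sin(4 \xi)$; $u_{\tau}(\xi,0) = e^{2\xi}y_{\tau}(\xi,0) = 2 \sin(\xi)$. The boundary conditions carry over: $u(0,\tau) = u(\pi,\tau) = 0$.
Separating variables: $u = \sum [A_n \cos(\omega_n \tau) + B_n \sin(\omega_n \tau)] \sin(n\xi)$, $\omega_n = 2n$. From ICs ($B_n$ = velocity coefficient / $\omega_n$): $A_3=1, A_4=2, B_1=1$.
So $u(\xi,\tau) = \sin(\xi) \sin(2 \tau) + \sin(3 \xi) \cos(6 \tau) + 2 \sin(4 \xi) \cos(8 \tau)$, and $y(\xi,\tau) = e^{-2\xi}u(\xi,\tau)$.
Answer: $y(\xi, \tau) = e^{-2 \xi} \sin(2 \tau) \sin(\xi) + e^{-2 \xi} \sin(3 \xi) \cos(6 \tau) + 2 e^{-2 \xi} \sin(4 \xi) \cos(8 \tau)$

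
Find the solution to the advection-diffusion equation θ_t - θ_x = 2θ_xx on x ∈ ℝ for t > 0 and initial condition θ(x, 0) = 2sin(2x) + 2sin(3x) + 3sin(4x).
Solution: Change to a moving frame: let η = x + t, σ = t and write θ(x,t) = u(η,σ).
By the chain rule θ_t = u_σ + u_η, θ_x = u_η, θ_xx = u_ηη.
Then θ_t - θ_x = u_σ: the advection term cancels and the PDE becomes the heat equation u_σ = 2u_ηη on η ∈ ℝ.
Initial data: u(η,0) = θ(η,0) = 2sin(2η) + 2sin(3η) + 3sin(4η).
On η ∈ ℝ each mode satisfies (sin(nη))″ = -n² sin(nη), so exp(-2n²σ) sin(nη) solves the heat equation; by superposition u(η,σ) = Σ c_n exp(-2n²σ) sin(nη).
Reading off the coefficients: c_2=2, c_3=2, c_4=3, so u(η,σ) = 2exp(-8σ)sin(2η) + 2exp(-18σ)sin(3η) + 3exp(-32σ)sin(4η).
Substituting back η = x + t, σ = t: θ(x,t) = u(x + t, t).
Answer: θ(x, t) = 2exp(-8t)sin(2t + 2x) + 2exp(-18t)sin(3t + 3x) + 3exp(-32t)sin(4t + 4x)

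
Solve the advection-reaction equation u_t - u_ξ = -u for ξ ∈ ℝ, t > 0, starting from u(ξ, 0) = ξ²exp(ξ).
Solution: Substitute u = exp(ξ)w, i.e. w = exp(-ξ)u.
By the product rule, u_ξ = exp(ξ)(w_ξ + w), u_t = exp(ξ)w_t.
Substituting into the PDE and dividing by exp(ξ): w_t - (w_ξ + w) = -w.
The lower-order terms cancel, leaving the standard advection equation w_t - w_ξ = 0.
Initial data for w: w(ξ,0) = exp(-ξ)u(ξ,0) = ξ².
Solve for w:
  By method of characteristics (waves move left with speed 1):
  Along characteristics ξ + t = const, w is constant, so w(ξ,t) = f(ξ + t) with f = w(·, 0).
Hence w(ξ,t) = t² + 2tξ + ξ².
Transform back: u(ξ,t) = exp(ξ)w(ξ,t).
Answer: u(ξ, t) = t²exp(ξ) + 2tξexp(ξ) + ξ²exp(ξ)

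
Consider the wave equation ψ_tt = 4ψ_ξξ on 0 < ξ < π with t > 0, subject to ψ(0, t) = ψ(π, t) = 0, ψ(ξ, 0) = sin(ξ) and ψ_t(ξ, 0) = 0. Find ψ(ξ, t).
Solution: Separating variables: ψ = Σ [A_n cos(ω_n t) + B_n sin(ω_n t)] sin(nξ), ω_n = 2n. From ICs: A_1=1.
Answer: ψ(ξ, t) = sin(ξ)cos(2t)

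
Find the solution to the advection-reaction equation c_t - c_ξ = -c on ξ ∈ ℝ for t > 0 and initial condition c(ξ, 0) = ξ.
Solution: Substitute c = exp(-t)u, i.e. u = exp(t)c.
By the product rule, c_t = exp(-t)(u_t - u), c_ξ = exp(-t)u_ξ.
Substituting into the PDE and dividing by exp(-t): u_t - u - u_ξ = -u.
The lower-order terms cancel, leaving the standard advection equation u_t - u_ξ = 0.
Initial data for u: u(ξ,0) = c(ξ,0) = ξ.
Solve for u:
  By method of characteristics (waves move left with speed 1):
  Along characteristics ξ + t = const, u is constant, so u(ξ,t) = f(ξ + t) with f = u(·, 0).
Hence u(ξ,t) = t + ξ.
Transform back: c(ξ,t) = exp(-t)u(ξ,t).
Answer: c(ξ, t) = texp(-t) + ξexp(-t)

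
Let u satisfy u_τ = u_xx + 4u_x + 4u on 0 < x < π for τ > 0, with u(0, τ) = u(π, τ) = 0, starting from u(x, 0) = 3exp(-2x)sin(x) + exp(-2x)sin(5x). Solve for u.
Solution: Substitute u = exp(-2x)w.
Then u_x = exp(-2x)(w_x - 2w), u_xx = exp(-2x)(w_xx - 4w_x + 4w), u_τ = exp(-2x)w_τ; substituting and dividing by exp(-2x), the lower-order terms cancel: w_τ = w_xx (standard heat equation).
Data for w: w(x,0) = exp(2x)u(x,0) = 3sin(x) + sin(5x). The boundary conditions carry over: w(0,τ) = w(π,τ) = 0.
Separating variables: w = Σ c_n exp(-n²τ) sin(nx). From w(x,0) = 3sin(x) + sin(5x): c_1=3, c_5=1.
So w(x,τ) = 3exp(-τ)sin(x) + exp(-25τ)sin(5x), and u(x,τ) = exp(-2x)w(x,τ).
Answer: u(x, τ) = 3exp(-2x)exp(-τ)sin(x) + exp(-2x)exp(-25τ)sin(5x)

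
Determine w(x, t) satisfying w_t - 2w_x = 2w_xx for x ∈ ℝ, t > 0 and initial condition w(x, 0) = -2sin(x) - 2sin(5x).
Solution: Change to a moving frame: let η = x + 2t, σ = t and write w(x,t) = u(η,σ).
By the chain rule w_t = u_σ + 2u_η, w_x = u_η, w_xx = u_ηη.
Then w_t - 2w_x = u_σ: the advection term cancels and the PDE becomes the heat equation u_σ = 2u_ηη on η ∈ ℝ.
Initial data: u(η,0) = w(η,0) = -2sin(η) - 2sin(5η).
On η ∈ ℝ each mode satisfies (sin(nη))″ = -n² sin(nη), so exp(-2n²σ) sin(nη) solves the heat equation; by superposition u(η,σ) = Σ c_n exp(-2n²σ) sin(nη).
Reading off the coefficients: c_1=-2, c_5=-2, so u(η,σ) = -2exp(-2σ)sin(η) - 2exp(-50σ)sin(5η).
Substituting back η = x + 2t, σ = t: w(x,t) = u(x + 2t, t).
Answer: w(x, t) = -2exp(-2t)sin(2t + x) - 2exp(-50t)sin(10t + 5x)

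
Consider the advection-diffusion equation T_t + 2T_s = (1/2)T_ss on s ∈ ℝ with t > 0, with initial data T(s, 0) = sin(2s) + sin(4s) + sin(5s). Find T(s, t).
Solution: Change to a moving frame: let η = s - 2t, σ = t and write T(s,t) = u(η,σ).
By the chain rule T_t = u_σ - 2u_η, T_s = u_η, T_ss = u_ηη.
Then T_t + 2T_s = u_σ: the advection term cancels and the PDE becomes the heat equation u_σ = (1/2)u_ηη on η ∈ ℝ.
Initial data: u(η,0) = T(η,0) = sin(2η) + sin(4η) + sin(5η).
On η ∈ ℝ each mode satisfies (sin(nη))″ = -n² sin(nη), so exp(-n²σ/2) sin(nη) solves the heat equation; by superposition u(η,σ) = Σ c_n exp(-n²σ/2) sin(nη).
Reading off the coefficients: c_2=1, c_4=1, c_5=1, so u(η,σ) = exp(-2σ)sin(2η) + exp(-8σ)sin(4η) + exp(-25σ/2)sin(5η).
Substituting back η = s - 2t, σ = t: T(s,t) = u(s - 2t, t).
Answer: T(s, t) = exp(-2t)sin(2s - 4t) + exp(-8t)sin(4s - 8t) + exp(-25t/2)sin(5s - 10t)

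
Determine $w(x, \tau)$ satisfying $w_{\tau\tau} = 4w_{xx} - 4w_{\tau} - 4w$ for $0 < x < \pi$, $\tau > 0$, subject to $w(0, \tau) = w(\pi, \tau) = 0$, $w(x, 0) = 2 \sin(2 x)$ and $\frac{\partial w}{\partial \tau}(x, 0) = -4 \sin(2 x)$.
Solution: Substitute $w = e^{-2\tau}u$, i.e. $u = e^{2\tau}w$.
By the product rule, $w_{\tau} = e^{-2\tau}(u_{\tau} - 2u)$, $w_{\tau\tau} = e^{-2\tau}(u_{\tau\tau} - 4u_{\tau} + 4u)$, $w_{xx} = e^{-2\tau}u_{xx}$.
Substituting into the PDE and dividing by $e^{-2\tau}$: $u_{\tau\tau} - 4u_{\tau} + 4u = 4u_{xx} - 4(u_{\tau} - 2u) - 4u$.
The lower-order terms cancel, leaving the standard wave equation $u_{\tau\tau} = 4u_{xx}$.
Initial data for $u$: $u(x,0) = w(x,0) = 2 \sin(2 x)$; $u_{\tau}(x,0) = w_{\tau}(x,0) + 2w(x,0) = 0$. The boundary conditions carry over: $u(0,\tau) = u(\pi,\tau) = 0$.
Solve for $u$:
  Using separation of variables $u = X(x)T(\tau)$:
  Eigenfunctions: $\sin(nx)$, $n = 1, 2, 3, \ldots$
  General solution: $u(x, \tau) = \sum [A_n \cos(2n \tau) + B_n \sin(2n \tau)] \sin(nx)$
  From $u(x,0) = 2 \sin(2 x)$: $A_2=2$. From $u_{\tau}(x,0) = 0$: all $B_n = 0$.
Hence $u(x,\tau) = 2 \sin(2 x) \cos(4 \tau)$.
Transform back: $w(x,\tau) = e^{-2\tau}u(x,\tau)$.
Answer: $w(x, \tau) = 2 e^{-2 \tau} \sin(2 x) \cos(4 \tau)$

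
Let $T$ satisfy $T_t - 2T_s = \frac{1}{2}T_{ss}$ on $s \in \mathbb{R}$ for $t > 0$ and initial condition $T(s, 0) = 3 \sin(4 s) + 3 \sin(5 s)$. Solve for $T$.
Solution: Change to a moving frame: let $\eta = s + 2t$, $\sigma = t$ and write $T(s,t) = u(\eta,\sigma)$.
By the chain rule $T_t = u_{\sigma} + 2u_{\eta}$, $T_s = u_{\eta}$, $T_{ss} = u_{\eta\eta}$.
Then $T_t - 2T_s = u_{\sigma}$: the advection term cancels and the PDE becomes the heat equation $u_{\sigma} = \frac{1}{2}u_{\eta\eta}$ on $\eta \in \mathbb{R}$.
Initial data: $u(\eta,0) = T(\eta,0) = 3 \sin(4 \eta) + 3 \sin(5 \eta)$.
On $\eta \in \mathbb{R}$ each mode satisfies $(\sin(n\eta))'' = -n^2 \sin(n\eta)$, so $e^{-n^2\sigma/2} \sin(n\eta)$ solves the heat equation; by superposition $u(\eta,\sigma) = \sum c_n e^{-n^2\sigma/2} \sin(n\eta)$.
Reading off the coefficients: $c_4=3, c_5=3$, so $u(\eta,\sigma) = 3 e^{-8 \sigma} \sin(4 \eta) + 3 e^{-25 \sigma/2} \sin(5 \eta)$.
Substituting back $\eta = s + 2t$, $\sigma = t$: $T(s,t) = u(s + 2t, t)$.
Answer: $T(s, t) = 3 e^{-8 t} \sin(4 s + 8 t) + 3 e^{-25 t/2} \sin(5 s + 10 t)$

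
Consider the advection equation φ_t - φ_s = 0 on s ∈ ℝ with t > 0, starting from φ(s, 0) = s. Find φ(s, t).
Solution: By characteristics (ds/dt = -1), φ(s,t) = f(s + t) with f = φ(·, 0).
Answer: φ(s, t) = s + t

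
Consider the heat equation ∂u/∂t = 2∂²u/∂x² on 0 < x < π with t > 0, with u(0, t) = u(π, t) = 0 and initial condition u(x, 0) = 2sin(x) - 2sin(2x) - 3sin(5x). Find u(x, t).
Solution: Using separation of variables u = X(x)T(t):
Eigenfunctions: sin(nx), n = 1, 2, 3, ...
General solution: u(x, t) = Σ c_n sin(nx) exp(-2n² t)
Matching u(x,0) = 2sin(x) - 2sin(2x) - 3sin(5x) term by term: c_1=2, c_2=-2, c_5=-3.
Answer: u(x, t) = 2exp(-2t)sin(x) - 2exp(-8t)sin(2x) - 3exp(-50t)sin(5x)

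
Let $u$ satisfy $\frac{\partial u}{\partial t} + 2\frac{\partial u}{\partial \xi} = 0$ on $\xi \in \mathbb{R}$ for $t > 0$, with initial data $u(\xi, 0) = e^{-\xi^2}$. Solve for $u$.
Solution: By characteristics ($d\xi/dt = 2$), $u(\xi,t) = f(\xi - 2t)$ with $f = u( \cdot , 0)$.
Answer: $u(\xi, t) = e^{-(\xi - 2 t)^2}$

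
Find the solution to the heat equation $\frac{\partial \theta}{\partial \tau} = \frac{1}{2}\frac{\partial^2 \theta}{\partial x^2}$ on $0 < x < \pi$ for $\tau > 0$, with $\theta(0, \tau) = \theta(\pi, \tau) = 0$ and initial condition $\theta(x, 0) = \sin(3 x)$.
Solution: Using separation of variables $\theta = X(x)G(\tau)$:
Eigenfunctions: $\sin(nx)$, $n = 1, 2, 3, \ldots$
General solution: $\theta(x, \tau) = \sum c_n \sin(nx) e^{-n^2 \tau/2}$
Matching $\theta(x,0) = \sin(3 x)$ term by term: $c_3=1$.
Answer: $\theta(x, \tau) = e^{-9 \tau/2} \sin(3 x)$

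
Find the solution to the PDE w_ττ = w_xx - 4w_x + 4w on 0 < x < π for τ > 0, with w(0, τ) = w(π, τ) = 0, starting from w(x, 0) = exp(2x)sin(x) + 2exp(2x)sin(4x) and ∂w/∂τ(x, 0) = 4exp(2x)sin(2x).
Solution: Substitute w = exp(2x)u, i.e. u = exp(-2x)w.
By the product rule, w_x = exp(2x)(u_x + 2u), w_xx = exp(2x)(u_xx + 4u_x + 4u), w_ττ = exp(2x)u_ττ.
Substituting into the PDE and dividing by exp(2x): u_ττ = (u_xx + 4u_x + 4u) - 4(u_x + 2u) + 4u.
The lower-order terms cancel, leaving the standard wave equation u_ττ = u_xx.
Initial data for u: u(x,0) = exp(-2x)w(x,0) = sin(x) + 2sin(4x); u_τ(x,0) = exp(-2x)w_τ(x,0) = 4sin(2x). The boundary conditions carry over: u(0,τ) = u(π,τ) = 0.
Solve for u:
  Using separation of variables u = X(x)T(τ):
  Eigenfunctions: sin(nx), n = 1, 2, 3, ...
  General solution: u(x, τ) = Σ [A_n cos(n τ) + B_n sin(n τ)] sin(nx)
  From u(x,0) = sin(x) + 2sin(4x): A_1=1, A_4=2. From u_τ(x,0) = 4sin(2x), using u_τ(x,0) = Σ ω_n B_n sin(nx) with ω_n = n: B_2 = 4/2 = 2.
Hence u(x,τ) = sin(x)cos(τ) + 2sin(2x)sin(2τ) + 2sin(4x)cos(4τ).
Transform back: w(x,τ) = exp(2x)u(x,τ).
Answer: w(x, τ) = exp(2x)sin(x)cos(τ) + 2exp(2x)sin(2x)sin(2τ) + 2exp(2x)sin(4x)cos(4τ)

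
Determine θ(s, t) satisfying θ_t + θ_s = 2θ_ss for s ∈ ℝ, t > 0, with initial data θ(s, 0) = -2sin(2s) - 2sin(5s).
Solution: Moving frame: η = s - t, σ = t, θ = u(η,σ), so θ_t = u_σ - u_η and θ_ss = u_ηη.
Hence θ_t + θ_s = u_σ and the PDE becomes the heat equation u_σ = 2u_ηη on η ∈ ℝ.
Initial data: u(η,0) = θ(η,0) = -2sin(2η) - 2sin(5η). Each mode sin(nη) decays as exp(-2n²σ) on ℝ, so u(η,σ) = Σ c_n exp(-2n²σ) sin(nη) with c_2=-2, c_5=-2: u(η,σ) = -2exp(-8σ)sin(2η) - 2exp(-50σ)sin(5η).
Substituting back: θ(s,t) = u(s - t, t).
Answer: θ(s, t) = -2exp(-8t)sin(2s - 2t) - 2exp(-50t)sin(5s - 5t)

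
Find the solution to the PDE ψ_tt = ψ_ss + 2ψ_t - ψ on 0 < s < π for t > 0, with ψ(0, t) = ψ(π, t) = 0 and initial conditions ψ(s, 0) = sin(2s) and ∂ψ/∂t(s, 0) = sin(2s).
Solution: Substitute ψ = exp(t)u.
Then ψ_t = exp(t)(u_t + u), ψ_tt = exp(t)(u_tt + 2u_t + u), ψ_ss = exp(t)u_ss; substituting and dividing by exp(t), the lower-order terms cancel: u_tt = u_ss (standard wave equation).
Data for u: u(s,0) = ψ(s,0) = sin(2s); u_t(s,0) = ψ_t(s,0) - ψ(s,0) = 0. The boundary conditions carry over: u(0,t) = u(π,t) = 0.
Separating variables: u = Σ [A_n cos(ω_n t) + B_n sin(ω_n t)] sin(ns), ω_n = n. From ICs: A_2=1.
So u(s,t) = sin(2s)cos(2t), and ψ(s,t) = exp(t)u(s,t).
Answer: ψ(s, t) = exp(t)sin(2s)cos(2t)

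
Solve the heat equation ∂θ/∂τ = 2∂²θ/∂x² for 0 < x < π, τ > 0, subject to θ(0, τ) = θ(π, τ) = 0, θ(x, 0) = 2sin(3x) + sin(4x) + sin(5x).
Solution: Using separation of variables θ = X(x)G(τ):
Eigenfunctions: sin(nx), n = 1, 2, 3, ...
General solution: θ(x, τ) = Σ c_n sin(nx) exp(-2n² τ)
Matching θ(x,0) = 2sin(3x) + sin(4x) + sin(5x) term by term: c_3=2, c_4=1, c_5=1.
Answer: θ(x, τ) = 2exp(-18τ)sin(3x) + exp(-32τ)sin(4x) + exp(-50τ)sin(5x)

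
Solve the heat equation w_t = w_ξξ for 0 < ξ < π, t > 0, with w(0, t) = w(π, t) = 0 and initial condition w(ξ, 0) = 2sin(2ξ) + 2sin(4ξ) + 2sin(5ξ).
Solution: Separating variables: w = Σ c_n exp(-n²t) sin(nξ). From w(ξ,0) = 2sin(2ξ) + 2sin(4ξ) + 2sin(5ξ): c_2=2, c_4=2, c_5=2.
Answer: w(ξ, t) = 2exp(-4t)sin(2ξ) + 2exp(-16t)sin(4ξ) + 2exp(-25t)sin(5ξ)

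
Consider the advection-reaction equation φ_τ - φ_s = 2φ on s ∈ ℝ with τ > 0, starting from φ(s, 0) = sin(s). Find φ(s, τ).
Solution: Substitute φ = exp(2τ)u.
Then φ_τ = exp(2τ)(u_τ + 2u), φ_s = exp(2τ)u_s; substituting and dividing by exp(2τ), the lower-order terms cancel: u_τ - u_s = 0 (standard advection equation).
Data for u: u(s,0) = φ(s,0) = sin(s).
By characteristics (ds/dτ = -1), u(s,τ) = f(s + τ) with f = u(·, 0).
So u(s,τ) = sin(s + τ), and φ(s,τ) = exp(2τ)u(s,τ).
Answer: φ(s, τ) = exp(2τ)sin(s + τ)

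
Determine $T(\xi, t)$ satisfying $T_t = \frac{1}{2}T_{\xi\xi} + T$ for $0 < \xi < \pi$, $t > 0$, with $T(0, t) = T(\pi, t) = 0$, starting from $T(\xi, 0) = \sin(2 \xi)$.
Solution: Substitute $T = e^{t}u$, i.e. $u = e^{-t}T$.
By the product rule, $T_t = e^{t}(u_t + u)$, $T_{\xi\xi} = e^{t}u_{\xi\xi}$.
Substituting into the PDE and dividing by $e^{t}$: $u_t + u = \frac{1}{2}u_{\xi\xi} + u$.
The lower-order terms cancel, leaving the standard heat equation $u_t = \frac{1}{2}u_{\xi\xi}$.
Initial data for $u$: $u(\xi,0) = T(\xi,0) = \sin(2 \xi)$. The boundary conditions carry over: $u(0,t) = u(\pi,t) = 0$.
Solve for $u$:
  Using separation of variables $u = X(\xi)G(t)$:
  Eigenfunctions: $\sin(n\xi)$, $n = 1, 2, 3, \ldots$
  General solution: $u(\xi, t) = \sum c_n \sin(n\xi) e^{-n^2 t/2}$
  Matching $u(\xi,0) = \sin(2 \xi)$ term by term: $c_2=1$.
Hence $u(\xi,t) = e^{-2 t} \sin(2 \xi)$.
Transform back: $T(\xi,t) = e^{t}u(\xi,t)$.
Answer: $T(\xi, t) = e^{-t} \sin(2 \xi)$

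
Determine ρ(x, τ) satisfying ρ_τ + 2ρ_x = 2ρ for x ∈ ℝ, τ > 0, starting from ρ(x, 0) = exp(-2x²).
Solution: Substitute ρ = exp(2τ)u.
Then ρ_τ = exp(2τ)(u_τ + 2u), ρ_x = exp(2τ)u_x; substituting and dividing by exp(2τ), the lower-order terms cancel: u_τ + 2u_x = 0 (standard advection equation).
Data for u: u(x,0) = ρ(x,0) = exp(-2x²).
By characteristics (dx/dτ = 2), u(x,τ) = f(x - 2τ) with f = u(·, 0).
So u(x,τ) = exp(-2(x - 2τ)²), and ρ(x,τ) = exp(2τ)u(x,τ).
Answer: ρ(x, τ) = exp(2τ)exp(-2(x - 2τ)²)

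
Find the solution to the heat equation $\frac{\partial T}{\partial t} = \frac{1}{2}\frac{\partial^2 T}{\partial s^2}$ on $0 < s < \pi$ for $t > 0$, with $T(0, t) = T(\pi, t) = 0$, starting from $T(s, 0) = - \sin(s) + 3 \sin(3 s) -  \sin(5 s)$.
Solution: Using separation of variables $T = X(s)G(t)$:
Eigenfunctions: $\sin(ns)$, $n = 1, 2, 3, \ldots$
General solution: $T(s, t) = \sum c_n \sin(ns) e^{-n^2 t/2}$
Matching $T(s,0) = - \sin(s) + 3 \sin(3 s) - \sin(5 s)$ term by term: $c_1=-1, c_3=3, c_5=-1$.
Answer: $T(s, t) = - e^{-t/2} \sin(s) + 3 e^{-9 t/2} \sin(3 s) -  e^{-25 t/2} \sin(5 s)$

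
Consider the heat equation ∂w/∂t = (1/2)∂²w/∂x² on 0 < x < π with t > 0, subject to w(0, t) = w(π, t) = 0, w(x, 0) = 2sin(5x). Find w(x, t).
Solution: Separating variables: w = Σ c_n exp(-n²t/2) sin(nx). From w(x,0) = 2sin(5x): c_5=2.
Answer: w(x, t) = 2exp(-25t/2)sin(5x)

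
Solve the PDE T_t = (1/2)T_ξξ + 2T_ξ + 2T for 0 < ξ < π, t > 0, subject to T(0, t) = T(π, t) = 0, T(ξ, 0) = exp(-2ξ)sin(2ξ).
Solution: Substitute T = exp(-2ξ)u, i.e. u = exp(2ξ)T.
By the product rule, T_ξ = exp(-2ξ)(u_ξ - 2u), T_ξξ = exp(-2ξ)(u_ξξ - 4u_ξ + 4u), T_t = exp(-2ξ)u_t.
Substituting into the PDE and dividing by exp(-2ξ): u_t = (1/2)(u_ξξ - 4u_ξ + 4u) + 2(u_ξ - 2u) + 2u.
The lower-order terms cancel, leaving the standard heat equation u_t = (1/2)u_ξξ.
Initial data for u: u(ξ,0) = exp(2ξ)T(ξ,0) = sin(2ξ). The boundary conditions carry over: u(0,t) = u(π,t) = 0.
Solve for u:
  Using separation of variables u = X(ξ)G(t):
  Eigenfunctions: sin(nξ), n = 1, 2, 3, ...
  General solution: u(ξ, t) = Σ c_n sin(nξ) exp(-n² t/2)
  Matching u(ξ,0) = sin(2ξ) term by term: c_2=1.
Hence u(ξ,t) = exp(-2t)sin(2ξ).
Transform back: T(ξ,t) = exp(-2ξ)u(ξ,t).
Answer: T(ξ, t) = exp(-2t)exp(-2ξ)sin(2ξ)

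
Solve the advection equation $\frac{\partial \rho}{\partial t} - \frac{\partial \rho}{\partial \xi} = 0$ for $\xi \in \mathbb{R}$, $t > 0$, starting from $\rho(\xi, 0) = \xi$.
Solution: By method of characteristics (waves move left with speed 1):
Along characteristics $\xi + t =$ const, $\rho$ is constant, so $\rho(\xi,t) = f(\xi + t)$ with $f = \rho( \cdot , 0)$.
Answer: $\rho(\xi, t) = \xi + t$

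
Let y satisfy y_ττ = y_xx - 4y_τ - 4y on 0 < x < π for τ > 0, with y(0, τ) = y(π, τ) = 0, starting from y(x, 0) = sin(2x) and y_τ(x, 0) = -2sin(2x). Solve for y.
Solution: Substitute y = exp(-2τ)u, i.e. u = exp(2τ)y.
By the product rule, y_τ = exp(-2τ)(u_τ - 2u), y_ττ = exp(-2τ)(u_ττ - 4u_τ + 4u), y_xx = exp(-2τ)u_xx.
Substituting into the PDE and dividing by exp(-2τ): u_ττ - 4u_τ + 4u = u_xx - 4(u_τ - 2u) - 4u.
The lower-order terms cancel, leaving the standard wave equation u_ττ = u_xx.
Initial data for u: u(x,0) = y(x,0) = sin(2x); u_τ(x,0) = y_τ(x,0) + 2y(x,0) = 0. The boundary conditions carry over: u(0,τ) = u(π,τ) = 0.
Solve for u:
  Using separation of variables u = X(x)T(τ):
  Eigenfunctions: sin(nx), n = 1, 2, 3, ...
  General solution: u(x, τ) = Σ [A_n cos(n τ) + B_n sin(n τ)] sin(nx)
  From u(x,0) = sin(2x): A_2=1. From u_τ(x,0) = 0: all B_n = 0.
Hence u(x,τ) = sin(2x)cos(2τ).
Transform back: y(x,τ) = exp(-2τ)u(x,τ).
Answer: y(x, τ) = exp(-2τ)sin(2x)cos(2τ)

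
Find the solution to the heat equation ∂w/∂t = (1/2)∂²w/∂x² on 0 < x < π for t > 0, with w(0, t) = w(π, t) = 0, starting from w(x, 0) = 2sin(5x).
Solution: Separating variables: w = Σ c_n exp(-n²t/2) sin(nx). From w(x,0) = 2sin(5x): c_5=2.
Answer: w(x, t) = 2exp(-25t/2)sin(5x)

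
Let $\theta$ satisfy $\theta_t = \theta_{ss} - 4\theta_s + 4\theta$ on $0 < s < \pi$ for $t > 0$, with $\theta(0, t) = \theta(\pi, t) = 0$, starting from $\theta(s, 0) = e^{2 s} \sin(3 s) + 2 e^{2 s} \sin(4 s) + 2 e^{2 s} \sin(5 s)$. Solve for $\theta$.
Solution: Substitute $\theta = e^{2s}u$.
Then $\theta_s = e^{2s}(u_s + 2u)$, $\theta_{ss} = e^{2s}(u_{ss} + 4u_s + 4u)$, $\theta_t = e^{2s}u_t$; substituting and dividing by $e^{2s}$, the lower-order terms cancel: $u_t = u_{ss}$ (standard heat equation).
Data for $u$: $u(s,0) = e^{-2s}\theta(s,0) = \sin(3 s) + 2 \sin(4 s) + 2 \sin(5 s)$. The boundary conditions carry over: $u(0,t) = u(\pi,t) = 0$.
Separating variables: $u = \sum c_n e^{-n^2t} \sin(ns)$. From $u(s,0) = \sin(3 s) + 2 \sin(4 s) + 2 \sin(5 s)$: $c_3=1, c_4=2, c_5=2$.
So $u(s,t) = e^{-9 t} \sin(3 s) + 2 e^{-16 t} \sin(4 s) + 2 e^{-25 t} \sin(5 s)$, and $\theta(s,t) = e^{2s}u(s,t)$.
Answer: $\theta(s, t) = e^{2 s} e^{-9 t} \sin(3 s) + 2 e^{2 s} e^{-16 t} \sin(4 s) + 2 e^{2 s} e^{-25 t} \sin(5 s)$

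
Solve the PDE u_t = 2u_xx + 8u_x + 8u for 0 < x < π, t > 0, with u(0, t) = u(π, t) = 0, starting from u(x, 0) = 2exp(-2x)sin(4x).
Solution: Substitute u = exp(-2x)w, i.e. w = exp(2x)u.
By the product rule, u_x = exp(-2x)(w_x - 2w), u_xx = exp(-2x)(w_xx - 4w_x + 4w), u_t = exp(-2x)w_t.
Substituting into the PDE and dividing by exp(-2x): w_t = 2(w_xx - 4w_x + 4w) + 8(w_x - 2w) + 8w.
The lower-order terms cancel, leaving the standard heat equation w_t = 2w_xx.
Initial data for w: w(x,0) = exp(2x)u(x,0) = 2sin(4x). The boundary conditions carry over: w(0,t) = w(π,t) = 0.
Solve for w:
  Using separation of variables w = X(x)T(t):
  Eigenfunctions: sin(nx), n = 1, 2, 3, ...
  General solution: w(x, t) = Σ c_n sin(nx) exp(-2n² t)
  Matching w(x,0) = 2sin(4x) term by term: c_4=2.
Hence w(x,t) = 2exp(-32t)sin(4x).
Transform back: u(x,t) = exp(-2x)w(x,t).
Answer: u(x, t) = 2exp(-32t)exp(-2x)sin(4x)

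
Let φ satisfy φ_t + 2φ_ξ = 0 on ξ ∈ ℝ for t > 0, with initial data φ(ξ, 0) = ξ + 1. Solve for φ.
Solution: By method of characteristics (waves move right with speed 2):
Along characteristics ξ - 2t = const, φ is constant, so φ(ξ,t) = f(ξ - 2t) with f = φ(·, 0).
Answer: φ(ξ, t) = -2t + ξ + 1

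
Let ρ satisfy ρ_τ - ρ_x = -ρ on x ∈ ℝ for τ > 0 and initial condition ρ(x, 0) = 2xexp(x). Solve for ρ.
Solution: Substitute ρ = exp(x)u.
Then ρ_x = exp(x)(u_x + u), ρ_τ = exp(x)u_τ; substituting and dividing by exp(x), the lower-order terms cancel: u_τ - u_x = 0 (standard advection equation).
Data for u: u(x,0) = exp(-x)ρ(x,0) = 2x.
By characteristics (dx/dτ = -1), u(x,τ) = f(x + τ) with f = u(·, 0).
So u(x,τ) = 2x + 2τ, and ρ(x,τ) = exp(x)u(x,τ).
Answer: ρ(x, τ) = 2xexp(x) + 2τexp(x)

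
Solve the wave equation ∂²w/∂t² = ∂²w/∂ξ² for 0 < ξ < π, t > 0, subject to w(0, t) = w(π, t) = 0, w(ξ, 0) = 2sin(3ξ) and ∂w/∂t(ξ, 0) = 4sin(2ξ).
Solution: Using separation of variables w = X(ξ)T(t):
Eigenfunctions: sin(nξ), n = 1, 2, 3, ...
General solution: w(ξ, t) = Σ [A_n cos(n t) + B_n sin(n t)] sin(nξ)
From w(ξ,0) = 2sin(3ξ): A_3=2. From w_t(ξ,0) = 4sin(2ξ), using w_t(ξ,0) = Σ ω_n B_n sin(nξ) with ω_n = n: B_2 = 4/2 = 2.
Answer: w(ξ, t) = 2sin(2t)sin(2ξ) + 2sin(3ξ)cos(3t)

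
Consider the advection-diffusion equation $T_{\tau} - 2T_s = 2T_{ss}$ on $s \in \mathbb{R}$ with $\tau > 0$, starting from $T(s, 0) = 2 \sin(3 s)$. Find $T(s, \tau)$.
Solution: Change to a moving frame: let $\eta = s + 2\tau$, $\sigma = \tau$ and write $T(s,\tau) = u(\eta,\sigma)$.
By the chain rule $T_{\tau} = u_{\sigma} + 2u_{\eta}$, $T_s = u_{\eta}$, $T_{ss} = u_{\eta\eta}$.
Then $T_{\tau} - 2T_s = u_{\sigma}$: the advection term cancels and the PDE becomes the heat equation $u_{\sigma} = 2u_{\eta\eta}$ on $\eta \in \mathbb{R}$.
Initial data: $u(\eta,0) = T(\eta,0) = 2 \sin(3 \eta)$.
On $\eta \in \mathbb{R}$ each mode satisfies $(\sin(n\eta))'' = -n^2 \sin(n\eta)$, so $e^{-2n^2\sigma} \sin(n\eta)$ solves the heat equation; by superposition $u(\eta,\sigma) = \sum c_n e^{-2n^2\sigma} \sin(n\eta)$.
Reading off the coefficients: $c_3=2$, so $u(\eta,\sigma) = 2 e^{-18 \sigma} \sin(3 \eta)$.
Substituting back $\eta = s + 2\tau$, $\sigma = \tau$: $T(s,\tau) = u(s + 2\tau, \tau)$.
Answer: $T(s, \tau) = 2 e^{-18 \tau} \sin(6 \tau + 3 s)$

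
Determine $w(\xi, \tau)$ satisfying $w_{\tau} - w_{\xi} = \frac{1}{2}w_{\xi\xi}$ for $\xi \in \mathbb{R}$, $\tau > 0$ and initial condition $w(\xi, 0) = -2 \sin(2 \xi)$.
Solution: Moving frame: $\eta = \xi + \tau$, $\sigma = \tau$, $w = u(\eta,\sigma)$, so $w_{\tau} = u_{\sigma} + u_{\eta}$ and $w_{\xi\xi} = u_{\eta\eta}$.
Hence $w_{\tau} - w_{\xi} = u_{\sigma}$ and the PDE becomes the heat equation $u_{\sigma} = \frac{1}{2}u_{\eta\eta}$ on $\eta \in \mathbb{R}$.
Initial data: $u(\eta,0) = w(\eta,0) = -2 \sin(2 \eta)$. Each mode $\sin(n\eta)$ decays as $e^{-n^2\sigma/2}$ on $\mathbb{R}$, so $u(\eta,\sigma) = \sum c_n e^{-n^2\sigma/2} \sin(n\eta)$ with $c_2=-2$: $u(\eta,\sigma) = -2 e^{-2 \sigma} \sin(2 \eta)$.
Substituting back: $w(\xi,\tau) = u(\xi + \tau, \tau)$.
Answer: $w(\xi, \tau) = -2 e^{-2 \tau} \sin(2 \tau + 2 \xi)$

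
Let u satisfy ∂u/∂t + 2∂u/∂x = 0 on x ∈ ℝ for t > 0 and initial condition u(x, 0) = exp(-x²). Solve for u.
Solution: By method of characteristics (waves move right with speed 2):
Along characteristics x - 2t = const, u is constant, so u(x,t) = f(x - 2t) with f = u(·, 0).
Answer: u(x, t) = exp(-(-2t + x)²)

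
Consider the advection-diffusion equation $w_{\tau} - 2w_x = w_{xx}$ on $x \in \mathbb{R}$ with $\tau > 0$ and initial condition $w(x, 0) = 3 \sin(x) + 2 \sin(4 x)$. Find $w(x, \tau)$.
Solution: Moving frame: $\eta = x + 2\tau$, $\sigma = \tau$, $w = u(\eta,\sigma)$, so $w_{\tau} = u_{\sigma} + 2u_{\eta}$ and $w_{xx} = u_{\eta\eta}$.
Hence $w_{\tau} - 2w_x = u_{\sigma}$ and the PDE becomes the heat equation $u_{\sigma} = u_{\eta\eta}$ on $\eta \in \mathbb{R}$.
Initial data: $u(\eta,0) = w(\eta,0) = 3 \sin(\eta) + 2 \sin(4 \eta)$. Each mode $\sin(n\eta)$ decays as $e^{-n^2\sigma}$ on $\mathbb{R}$, so $u(\eta,\sigma) = \sum c_n e^{-n^2\sigma} \sin(n\eta)$ with $c_1=3, c_4=2$: $u(\eta,\sigma) = 3 e^{-\sigma} \sin(\eta) + 2 e^{-16 \sigma} \sin(4 \eta)$.
Substituting back: $w(x,\tau) = u(x + 2\tau, \tau)$.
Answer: $w(x, \tau) = 3 e^{-\tau} \sin(2 \tau + x) + 2 e^{-16 \tau} \sin(8 \tau + 4 x)$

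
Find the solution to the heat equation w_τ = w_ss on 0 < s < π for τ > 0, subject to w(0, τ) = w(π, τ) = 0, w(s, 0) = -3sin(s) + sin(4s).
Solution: Using separation of variables w = X(s)T(τ):
Eigenfunctions: sin(ns), n = 1, 2, 3, ...
General solution: w(s, τ) = Σ c_n sin(ns) exp(-n² τ)
Matching w(s,0) = -3sin(s) + sin(4s) term by term: c_1=-3, c_4=1.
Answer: w(s, τ) = -3exp(-τ)sin(s) + exp(-16τ)sin(4s)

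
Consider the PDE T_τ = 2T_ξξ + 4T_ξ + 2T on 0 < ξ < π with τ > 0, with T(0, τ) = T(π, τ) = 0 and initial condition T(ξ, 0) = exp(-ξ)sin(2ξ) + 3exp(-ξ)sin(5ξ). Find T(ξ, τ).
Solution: Substitute T = exp(-ξ)u, i.e. u = exp(ξ)T.
By the product rule, T_ξ = exp(-ξ)(u_ξ - u), T_ξξ = exp(-ξ)(u_ξξ - 2u_ξ + u), T_τ = exp(-ξ)u_τ.
Substituting into the PDE and dividing by exp(-ξ): u_τ = 2(u_ξξ - 2u_ξ + u) + 4(u_ξ - u) + 2u.
The lower-order terms cancel, leaving the standard heat equation u_τ = 2u_ξξ.
Initial data for u: u(ξ,0) = exp(ξ)T(ξ,0) = sin(2ξ) + 3sin(5ξ). The boundary conditions carry over: u(0,τ) = u(π,τ) = 0.
Solve for u:
  Using separation of variables u = X(ξ)G(τ):
  Eigenfunctions: sin(nξ), n = 1, 2, 3, ...
  General solution: u(ξ, τ) = Σ c_n sin(nξ) exp(-2n² τ)
  Matching u(ξ,0) = sin(2ξ) + 3sin(5ξ) term by term: c_2=1, c_5=3.
Hence u(ξ,τ) = exp(-8τ)sin(2ξ) + 3exp(-50τ)sin(5ξ).
Transform back: T(ξ,τ) = exp(-ξ)u(ξ,τ).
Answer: T(ξ, τ) = exp(-ξ)exp(-8τ)sin(2ξ) + 3exp(-ξ)exp(-50τ)sin(5ξ)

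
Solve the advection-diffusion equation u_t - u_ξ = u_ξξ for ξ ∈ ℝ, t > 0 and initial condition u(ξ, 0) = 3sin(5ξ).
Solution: Change to a moving frame: let η = ξ + t, σ = t and write u(ξ,t) = w(η,σ).
By the chain rule u_t = w_σ + w_η, u_ξ = w_η, u_ξξ = w_ηη.
Then u_t - u_ξ = w_σ: the advection term cancels and the PDE becomes the heat equation w_σ = w_ηη on η ∈ ℝ.
Initial data: w(η,0) = u(η,0) = 3sin(5η).
On η ∈ ℝ each mode satisfies (sin(nη))″ = -n² sin(nη), so exp(-n²σ) sin(nη) solves the heat equation; by superposition w(η,σ) = Σ c_n exp(-n²σ) sin(nη).
Reading off the coefficients: c_5=3, so w(η,σ) = 3exp(-25σ)sin(5η).
Substituting back η = ξ + t, σ = t: u(ξ,t) = w(ξ + t, t).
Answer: u(ξ, t) = 3exp(-25t)sin(5t + 5ξ)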